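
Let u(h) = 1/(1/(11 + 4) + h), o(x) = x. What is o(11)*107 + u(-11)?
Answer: 193013/164 ≈ 1176.9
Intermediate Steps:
u(h) = 1/(1/15 + h)
o(11)*107 + u(-11) = 11*107 + 15/(1 + 15*(-11)) = 1177 + 15/(1 - 165) = 1177 + 15/(-164) = 1177 + 15*(-1/164) = 1177 - 15/164 = 193013/164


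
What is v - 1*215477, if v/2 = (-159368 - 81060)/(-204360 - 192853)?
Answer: -85589784745/397213 ≈ -2.1548e+5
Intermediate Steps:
v = 480856/397213 (v = 2*((-159368 - 81060)/(-204360 - 192853)) = 2*(-240428/(-397213)) = 2*(-240428*(-1/397213)) = 2*(240428/397213) = 480856/397213 ≈ 1.2106)
v - 1*215477 = 480856/397213 - 1*215477 = 480856/397213 - 215477 = -85589784745/397213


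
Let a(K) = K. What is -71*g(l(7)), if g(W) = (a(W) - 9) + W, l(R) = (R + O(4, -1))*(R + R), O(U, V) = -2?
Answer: -9301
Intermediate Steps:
l(R) = 2*R*(-2 + R) (l(R) = (R - 2)*(R + R) = (-2 + R)*(2*R) = 2*R*(-2 + R))
g(W) = -9 + 2*W (g(W) = (W - 9) + W = (-9 + W) + W = -9 + 2*W)
-71*g(l(7)) = -71*(-9 + 2*(2*7*(-2 + 7))) = -71*(-9 + 2*(2*7*5)) = -71*(-9 + 2*70) = -71*(-9 + 140) = -71*131 = -9301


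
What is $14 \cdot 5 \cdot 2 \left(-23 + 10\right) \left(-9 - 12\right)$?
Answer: $38220$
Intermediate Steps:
$14 \cdot 5 \cdot 2 \left(-23 + 10\right) \left(-9 - 12\right) = 14 \cdot 10 \left(\left(-13\right) \left(-21\right)\right) = 140 \cdot 273 = 38220$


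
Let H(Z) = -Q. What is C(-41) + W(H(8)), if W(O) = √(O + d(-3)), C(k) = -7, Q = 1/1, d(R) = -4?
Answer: -7 + I*√5 ≈ -7.0 + 2.2361*I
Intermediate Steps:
Q = 1
H(Z) = -1 (H(Z) = -1*1 = -1)
W(O) = √(-4 + O) (W(O) = √(O - 4) = √(-4 + O))
C(-41) + W(H(8)) = -7 + √(-4 - 1) = -7 + √(-5) = -7 + I*√5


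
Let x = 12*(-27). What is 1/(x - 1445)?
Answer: -1/1769 ≈ -0.00056529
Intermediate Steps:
x = -324
1/(x - 1445) = 1/(-324 - 1445) = 1/(-1769) = -1/1769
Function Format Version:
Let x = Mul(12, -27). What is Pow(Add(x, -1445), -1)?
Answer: Rational(-1, 1769) ≈ -0.00056529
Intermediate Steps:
x = -324
Pow(Add(x, -1445), -1) = Pow(Add(-324, -1445), -1) = Pow(-1769, -1) = Rational(-1, 1769)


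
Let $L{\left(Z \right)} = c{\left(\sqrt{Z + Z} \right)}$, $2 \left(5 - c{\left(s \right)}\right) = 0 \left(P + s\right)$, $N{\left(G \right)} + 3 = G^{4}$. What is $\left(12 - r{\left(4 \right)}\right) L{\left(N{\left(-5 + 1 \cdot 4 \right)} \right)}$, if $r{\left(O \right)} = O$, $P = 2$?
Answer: $40$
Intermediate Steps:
$N{\left(G \right)} = -3 + G^{4}$
$c{\left(s \right)} = 5$ ($c{\left(s \right)} = 5 - \frac{0 \left(2 + s\right)}{2} = 5 - 0 = 5 + 0 = 5$)
$L{\left(Z \right)} = 5$
$\left(12 - r{\left(4 \right)}\right) L{\left(N{\left(-5 + 1 \cdot 4 \right)} \right)} = \left(12 - 4\right) 5 = 8 \cdot 5 = 40$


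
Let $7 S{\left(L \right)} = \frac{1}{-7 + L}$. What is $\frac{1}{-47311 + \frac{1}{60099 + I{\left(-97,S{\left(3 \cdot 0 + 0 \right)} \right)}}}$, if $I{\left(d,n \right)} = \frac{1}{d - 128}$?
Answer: $- \frac{13522274}{639752304989} \approx -2.1137 \cdot 10^{-5}$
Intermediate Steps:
$S{\left(L \right)} = \frac{1}{7 \left(-7 + L\right)}$
$I{\left(d,n \right)} = \frac{1}{-128 + d}$
$\frac{1}{-47311 + \frac{1}{60099 + I{\left(-97,S{\left(3 \cdot 0 + 0 \right)} \right)}}} = \frac{1}{-47311 + \frac{1}{60099 + \frac{1}{-128 - 97}}} = \frac{1}{-47311 + \frac{1}{60099 + \frac{1}{-225}}} = \frac{1}{-47311 + \frac{1}{60099 - \frac{1}{225}}} = \frac{1}{-47311 + \frac{1}{\frac{13522274}{225}}} = \frac{1}{-47311 + \frac{225}{13522274}} = \frac{1}{- \frac{639752304989}{13522274}} = - \frac{13522274}{639752304989}$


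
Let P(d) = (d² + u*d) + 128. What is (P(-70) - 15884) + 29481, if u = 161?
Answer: 7355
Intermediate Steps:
P(d) = 128 + d² + 161*d (P(d) = (d² + 161*d) + 128 = 128 + d² + 161*d)
(P(-70) - 15884) + 29481 = ((128 + (-70)² + 161*(-70)) - 15884) + 29481 = ((128 + 4900 - 11270) - 15884) + 29481 = (-6242 - 15884) + 29481 = -22126 + 29481 = 7355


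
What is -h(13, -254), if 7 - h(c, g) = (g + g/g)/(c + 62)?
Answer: -778/75 ≈ -10.373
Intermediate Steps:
h(c, g) = 7 - (1 + g)/(62 + c) (h(c, g) = 7 - (g + g/g)/(c + 62) = 7 - (g + 1)/(62 + c) = 7 - (1 + g)/(62 + c))
-h(13, -254) = -(433 - 1*(-254) + 7*13)/(62 + 13) = -(433 + 254 + 91)/75 = -778/75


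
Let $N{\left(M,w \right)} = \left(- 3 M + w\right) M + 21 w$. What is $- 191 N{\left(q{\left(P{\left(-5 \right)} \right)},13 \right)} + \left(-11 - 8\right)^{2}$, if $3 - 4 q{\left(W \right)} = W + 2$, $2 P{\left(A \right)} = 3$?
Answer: $- \frac{3293611}{64} \approx -51463.0$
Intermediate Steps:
$P{\left(A \right)} = \frac{3}{2}$ ($P{\left(A \right)} = \frac{1}{2} \cdot 3 = \frac{3}{2}$)
$q{\left(W \right)} = \frac{1}{4} - \frac{W}{4}$ ($q{\left(W \right)} = \frac{3}{4} - \frac{W + 2}{4} = \frac{3}{4} - \frac{2 + W}{4} = \frac{3}{4} - \left(\frac{1}{2} + \frac{W}{4}\right) = \frac{1}{4} - \frac{W}{4}$)
$N{\left(M,w \right)} = 21 w + M \left(w - 3 M\right)$ ($N{\left(M,w \right)} = \left(w - 3 M\right) M + 21 w = M \left(w - 3 M\right) + 21 w = 21 w + M \left(w - 3 M\right)$)
$- 191 N{\left(q{\left(P{\left(-5 \right)} \right)},13 \right)} + \left(-11 - 8\right)^{2} = - 191 \left(- 3 \left(\frac{1}{4} - \frac{3}{8}\right)^{2} + 21 \cdot 13 + \left(\frac{1}{4} - \frac{3}{8}\right) 13\right) + \left(-11 - 8\right)^{2} = - 191 \left(- 3 \left(\frac{1}{4} - \frac{3}{8}\right)^{2} + 273 + \left(\frac{1}{4} - \frac{3}{8}\right) 13\right) + \left(-19\right)^{2} = - 191 \left(- 3 \left(- \frac{1}{8}\right)^{2} + 273 - \frac{13}{8}\right) + 361 = - 191 \left(\left(-3\right) \frac{1}{64} + 273 - \frac{13}{8}\right) + 361 = - 191 \left(- \frac{3}{64} + 273 - \frac{13}{8}\right) + 361 = \left(-191\right) \frac{17365}{64} + 361 = - \frac{3316715}{64} + 361 = - \frac{3293611}{64}$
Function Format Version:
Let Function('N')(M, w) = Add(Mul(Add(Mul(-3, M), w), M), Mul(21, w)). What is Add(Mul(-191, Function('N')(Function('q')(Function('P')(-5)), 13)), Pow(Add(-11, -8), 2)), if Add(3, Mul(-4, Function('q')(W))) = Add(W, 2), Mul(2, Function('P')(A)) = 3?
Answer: Rational(-3293611, 64) ≈ -51463.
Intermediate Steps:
Function('P')(A) = Rational(3, 2) (Function('P')(A) = Mul(Rational(1, 2), 3) = Rational(3, 2))
Function('q')(W) = Add(Rational(1, 4), Mul(Rational(-1, 4), W)) (Function('q')(W) = Add(Rational(3, 4), Mul(Rational(-1, 4), Add(W, 2))) = Add(Rational(3, 4), Mul(Rational(-1, 4), Add(2, W))) = Add(Rational(3, 4), Add(Rational(-1, 2), Mul(Rational(-1, 4), W))) = Add(Rational(1, 4), Mul(Rational(-1, 4), W)))
Function('N')(M, w) = Add(Mul(21, w), Mul(M, Add(w, Mul(-3, M)))) (Function('N')(M, w) = Add(Mul(Add(w, Mul(-3, M)), M), Mul(21, w)) = Add(Mul(M, Add(w, Mul(-3, M))), Mul(21, w)) = Add(Mul(21, w), Mul(M, Add(w, Mul(-3, M)))))
Add(Mul(-191, Function('N')(Function('q')(Function('P')(-5)), 13)), Pow(Add(-11, -8), 2)) = Add(Mul(-191, Add(Mul(-3, Pow(Add(Rational(1, 4), Mul(Rational(-1, 4), Rational(3, 2))), 2)), Mul(21, 13), Mul(Add(Rational(1, 4), Mul(Rational(-1, 4), Rational(3, 2))), 13))), Pow(Add(-11, -8), 2)) = Add(Mul(-191, Add(Mul(-3, Pow(Add(Rational(1, 4), Rational(-3, 8)), 2)), 273, Mul(Add(Rational(1, 4), Rational(-3, 8)), 13))), Pow(-19, 2)) = Add(Mul(-191, Add(Mul(-3, Pow(Rational(-1, 8), 2)), 273, Mul(Rational(-1, 8), 13))), 361) = Add(Mul(-191, Add(Mul(-3, Rational(1, 64)), 273, Rational(-13, 8))), 361) = Add(Mul(-191, Add(Rational(-3, 64), 273, Rational(-13, 8))), 361) = Add(Mul(-191, Rational(17365, 64)), 361) = Add(Rational(-3316715, 64), 361) = Rational(-3293611, 64)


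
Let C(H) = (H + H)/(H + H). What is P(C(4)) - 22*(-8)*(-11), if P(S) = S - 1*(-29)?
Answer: -1906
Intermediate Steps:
C(H) = 1 (C(H) = (2*H)/((2*H)) = (2*H)*(1/(2*H)) = 1)
P(S) = 29 + S (P(S) = S + 29 = 29 + S)
P(C(4)) - 22*(-8)*(-11) = (29 + 1) - 22*(-8)*(-11) = 30 - (-176)*(-11) = 30 - 1*1936 = 30 - 1936 = -1906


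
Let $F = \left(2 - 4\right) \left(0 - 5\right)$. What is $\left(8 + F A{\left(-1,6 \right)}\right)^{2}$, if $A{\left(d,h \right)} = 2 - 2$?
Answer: $64$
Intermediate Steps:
$A{\left(d,h \right)} = 0$ ($A{\left(d,h \right)} = 2 - 2 = 0$)
$F = 10$ ($F = \left(-2\right) \left(-5\right) = 10$)
$\left(8 + F A{\left(-1,6 \right)}\right)^{2} = \left(8 + 10 \cdot 0\right)^{2} = \left(8 + 0\right)^{2} = 8^{2} = 64$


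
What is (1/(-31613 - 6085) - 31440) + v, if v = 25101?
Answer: -238967623/37698 ≈ -6339.0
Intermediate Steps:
(1/(-31613 - 6085) - 31440) + v = (1/(-31613 - 6085) - 31440) + 25101 = (1/(-37698) - 31440) + 25101 = (-1/37698 - 31440) + 25101 = -1185225121/37698 + 25101 = -238967623/37698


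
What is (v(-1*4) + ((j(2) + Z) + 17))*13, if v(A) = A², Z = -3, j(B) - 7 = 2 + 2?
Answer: 533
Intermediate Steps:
j(B) = 11 (j(B) = 7 + (2 + 2) = 7 + 4 = 11)
(v(-1*4) + ((j(2) + Z) + 17))*13 = ((-1*4)² + ((11 - 3) + 17))*13 = ((-4)² + (8 + 17))*13 = (16 + 25)*13 = 41*13 = 533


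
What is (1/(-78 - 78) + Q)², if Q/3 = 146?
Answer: 4668578929/24336 ≈ 1.9184e+5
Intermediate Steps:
Q = 438 (Q = 3*146 = 438)
(1/(-78 - 78) + Q)² = (1/(-78 - 78) + 438)² = (1/(-156) + 438)² = (-1/156 + 438)² = (68327/156)² = 4668578929/24336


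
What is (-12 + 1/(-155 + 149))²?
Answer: 5329/36 ≈ 148.03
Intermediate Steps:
(-12 + 1/(-155 + 149))² = (-12 + 1/(-6))² = (-12 - ⅙)² = (-73/6)² = 5329/36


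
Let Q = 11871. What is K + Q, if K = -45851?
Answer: -33980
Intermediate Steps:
K + Q = -45851 + 11871 = -33980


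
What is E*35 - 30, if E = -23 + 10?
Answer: -485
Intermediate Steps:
E = -13
E*35 - 30 = -13*35 - 30 = -455 - 30 = -485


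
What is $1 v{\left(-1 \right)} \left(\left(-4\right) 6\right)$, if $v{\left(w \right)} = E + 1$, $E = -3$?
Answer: $48$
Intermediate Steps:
$v{\left(w \right)} = -2$ ($v{\left(w \right)} = -3 + 1 = -2$)
$1 v{\left(-1 \right)} \left(\left(-4\right) 6\right) = 1 \left(-2\right) \left(\left(-4\right) 6\right) = \left(-2\right) \left(-24\right) = 48$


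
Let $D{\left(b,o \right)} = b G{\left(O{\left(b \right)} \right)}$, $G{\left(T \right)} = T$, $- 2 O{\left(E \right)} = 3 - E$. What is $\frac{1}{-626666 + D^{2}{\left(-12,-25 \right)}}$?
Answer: $- \frac{1}{618566} \approx -1.6166 \cdot 10^{-6}$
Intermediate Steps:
$O{\left(E \right)} = - \frac{3}{2} + \frac{E}{2}$ ($O{\left(E \right)} = - \frac{3 - E}{2} = - \frac{3}{2} + \frac{E}{2}$)
$D{\left(b,o \right)} = b \left(- \frac{3}{2} + \frac{b}{2}\right)$
$\frac{1}{-626666 + D^{2}{\left(-12,-25 \right)}} = \frac{1}{-626666 + \left(\frac{1}{2} \left(-12\right) \left(-3 - 12\right)\right)^{2}} = \frac{1}{-626666 + \left(\frac{1}{2} \left(-12\right) \left(-15\right)\right)^{2}} = \frac{1}{-626666 + 90^{2}} = \frac{1}{-626666 + 8100} = \frac{1}{-618566} = - \frac{1}{618566}$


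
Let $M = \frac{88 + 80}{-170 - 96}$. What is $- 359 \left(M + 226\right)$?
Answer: $- \frac{1537238}{19} \approx -80907.0$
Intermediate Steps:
$M = - \frac{12}{19}$ ($M = \frac{168}{-266} = 168 \left(- \frac{1}{266}\right) = - \frac{12}{19} \approx -0.63158$)
$- 359 \left(M + 226\right) = - 359 \left(- \frac{12}{19} + 226\right) = \left(-359\right) \frac{4282}{19} = - \frac{1537238}{19}$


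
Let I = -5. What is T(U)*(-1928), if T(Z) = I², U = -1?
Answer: -48200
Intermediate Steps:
T(Z) = 25 (T(Z) = (-5)² = 25)
T(U)*(-1928) = 25*(-1928) = -48200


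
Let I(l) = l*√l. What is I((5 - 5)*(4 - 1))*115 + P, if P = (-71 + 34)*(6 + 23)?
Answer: -1073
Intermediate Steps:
I(l) = l^(3/2)
P = -1073 (P = -37*29 = -1073)
I((5 - 5)*(4 - 1))*115 + P = ((5 - 5)*(4 - 1))^(3/2)*115 - 1073 = (0*3)^(3/2)*115 - 1073 = 0^(3/2)*115 - 1073 = 0*115 - 1073 = 0 - 1073 = -1073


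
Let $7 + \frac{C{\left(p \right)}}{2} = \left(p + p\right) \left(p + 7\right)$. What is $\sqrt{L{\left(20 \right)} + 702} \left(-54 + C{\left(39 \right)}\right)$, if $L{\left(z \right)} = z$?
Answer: $135052 \sqrt{2} \approx 1.9099 \cdot 10^{5}$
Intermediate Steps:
$C{\left(p \right)} = -14 + 4 p \left(7 + p\right)$ ($C{\left(p \right)} = -14 + 2 \left(p + p\right) \left(p + 7\right) = -14 + 2 \cdot 2 p \left(7 + p\right) = -14 + 4 p \left(7 + p\right)$)
$\sqrt{L{\left(20 \right)} + 702} \left(-54 + C{\left(39 \right)}\right) = \sqrt{20 + 702} \left(-54 + \left(-14 + 4 \cdot 39^{2} + 28 \cdot 39\right)\right) = \sqrt{722} \left(-54 + \left(-14 + 4 \cdot 1521 + 1092\right)\right) = 19 \sqrt{2} \left(-54 + \left(-14 + 6084 + 1092\right)\right) = 19 \sqrt{2} \left(-54 + 7162\right) = 19 \sqrt{2} \cdot 7108 = 135052 \sqrt{2}$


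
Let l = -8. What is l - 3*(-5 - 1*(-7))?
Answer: -14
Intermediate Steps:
l - 3*(-5 - 1*(-7)) = -8 - 3*(-5 - 1*(-7)) = -8 - 3*(-5 + 7) = -8 - 3*2 = -8 - 6 = -14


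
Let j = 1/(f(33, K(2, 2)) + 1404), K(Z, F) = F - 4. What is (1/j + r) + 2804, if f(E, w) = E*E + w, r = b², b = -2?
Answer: 5299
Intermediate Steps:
r = 4 (r = (-2)² = 4)
K(Z, F) = -4 + F
f(E, w) = w + E² (f(E, w) = E² + w = w + E²)
j = 1/2491 (j = 1/(((-4 + 2) + 33²) + 1404) = 1/((-2 + 1089) + 1404) = 1/(1087 + 1404) = 1/2491 ≈ 0.00040145)
(1/j + r) + 2804 = (1/(1/2491) + 4) + 2804 = (2491 + 4) + 2804 = 2495 + 2804 = 5299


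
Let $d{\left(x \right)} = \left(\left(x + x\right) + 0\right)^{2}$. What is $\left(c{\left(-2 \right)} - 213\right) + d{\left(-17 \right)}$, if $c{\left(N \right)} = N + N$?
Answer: $939$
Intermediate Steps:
$c{\left(N \right)} = 2 N$
$d{\left(x \right)} = 4 x^{2}$ ($d{\left(x \right)} = \left(2 x + 0\right)^{2} = \left(2 x\right)^{2} = 4 x^{2}$)
$\left(c{\left(-2 \right)} - 213\right) + d{\left(-17 \right)} = \left(2 \left(-2\right) - 213\right) + 4 \left(-17\right)^{2} = \left(-4 - 213\right) + 4 \cdot 289 = -217 + 1156 = 939$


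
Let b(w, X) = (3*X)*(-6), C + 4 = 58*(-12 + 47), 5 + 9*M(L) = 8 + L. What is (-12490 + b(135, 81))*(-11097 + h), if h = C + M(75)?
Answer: 379204276/3 ≈ 1.2640e+8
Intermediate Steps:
M(L) = ⅓ + L/9 (M(L) = -5/9 + (8 + L)/9 = -5/9 + (8/9 + L/9) = ⅓ + L/9)
C = 2026 (C = -4 + 58*(-12 + 47) = -4 + 58*35 = -4 + 2030 = 2026)
b(w, X) = -18*X
h = 6104/3 (h = 2026 + (⅓ + (⅑)*75) = 2026 + (⅓ + 25/3) = 2026 + 26/3 = 6104/3 ≈ 2034.7)
(-12490 + b(135, 81))*(-11097 + h) = (-12490 - 18*81)*(-11097 + 6104/3) = (-12490 - 1458)*(-27187/3) = -13948*(-27187/3) = 379204276/3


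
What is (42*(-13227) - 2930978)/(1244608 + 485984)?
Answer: -217907/108162 ≈ -2.0146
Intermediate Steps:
(42*(-13227) - 2930978)/(1244608 + 485984) = (-555534 - 2930978)/1730592 = -3486512*1/1730592 = -217907/108162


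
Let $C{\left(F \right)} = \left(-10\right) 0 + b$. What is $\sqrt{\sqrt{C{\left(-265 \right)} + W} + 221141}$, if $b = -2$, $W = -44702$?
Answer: $\sqrt{221141 + 4 i \sqrt{2794}} \approx 470.26 + 0.225 i$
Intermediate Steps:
$C{\left(F \right)} = -2$ ($C{\left(F \right)} = \left(-10\right) 0 - 2 = 0 - 2 = -2$)
$\sqrt{\sqrt{C{\left(-265 \right)} + W} + 221141} = \sqrt{\sqrt{-2 - 44702} + 221141} = \sqrt{\sqrt{-44704} + 221141} = \sqrt{4 i \sqrt{2794} + 221141} = \sqrt{221141 + 4 i \sqrt{2794}}$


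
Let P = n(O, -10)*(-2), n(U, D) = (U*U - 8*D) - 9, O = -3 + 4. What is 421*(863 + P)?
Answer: 302699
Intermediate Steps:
O = 1
n(U, D) = -9 + U² - 8*D (n(U, D) = (U² - 8*D) - 9 = -9 + U² - 8*D)
P = -144 (P = (-9 + 1² - 8*(-10))*(-2) = (-9 + 1 + 80)*(-2) = 72*(-2) = -144)
421*(863 + P) = 421*(863 - 144) = 421*719 = 302699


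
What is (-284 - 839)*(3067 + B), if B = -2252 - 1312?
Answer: 558131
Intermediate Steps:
B = -3564
(-284 - 839)*(3067 + B) = (-284 - 839)*(3067 - 3564) = -1123*(-497) = 558131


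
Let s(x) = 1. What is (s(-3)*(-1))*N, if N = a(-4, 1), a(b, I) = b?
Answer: 4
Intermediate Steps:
N = -4
(s(-3)*(-1))*N = (1*(-1))*(-4) = -1*(-4) = 4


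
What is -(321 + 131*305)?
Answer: -40276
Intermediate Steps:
-(321 + 131*305) = -(321 + 39955) = -1*40276 = -40276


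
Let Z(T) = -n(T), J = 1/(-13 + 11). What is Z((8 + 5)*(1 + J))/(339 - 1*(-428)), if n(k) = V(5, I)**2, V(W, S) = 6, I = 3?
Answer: -36/767 ≈ -0.046936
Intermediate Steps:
J = -1/2 (J = 1/(-2) = -1/2 ≈ -0.50000)
n(k) = 36 (n(k) = 6**2 = 36)
Z(T) = -36 (Z(T) = -1*36 = -36)
Z((8 + 5)*(1 + J))/(339 - 1*(-428)) = -36/(339 - 1*(-428)) = -36/(339 + 428) = -36/767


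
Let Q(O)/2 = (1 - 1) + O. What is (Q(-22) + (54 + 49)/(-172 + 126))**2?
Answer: 4524129/2116 ≈ 2138.1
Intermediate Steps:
Q(O) = 2*O (Q(O) = 2*((1 - 1) + O) = 2*(0 + O) = 2*O)
(Q(-22) + (54 + 49)/(-172 + 126))**2 = (2*(-22) + (54 + 49)/(-172 + 126))**2 = (-44 + 103/(-46))**2 = (-44 + 103*(-1/46))**2 = (-44 - 103/46)**2 = (-2127/46)**2 = 4524129/2116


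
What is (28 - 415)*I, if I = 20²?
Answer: -154800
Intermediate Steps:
I = 400
(28 - 415)*I = (28 - 415)*400 = -387*400 = -154800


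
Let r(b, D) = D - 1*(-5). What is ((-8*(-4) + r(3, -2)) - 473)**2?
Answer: 191844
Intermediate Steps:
r(b, D) = 5 + D (r(b, D) = D + 5 = 5 + D)
((-8*(-4) + r(3, -2)) - 473)**2 = ((-8*(-4) + (5 - 2)) - 473)**2 = ((32 + 3) - 473)**2 = (35 - 473)**2 = (-438)**2 = 191844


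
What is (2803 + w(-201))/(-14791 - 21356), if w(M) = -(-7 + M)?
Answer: -3011/36147 ≈ -0.083299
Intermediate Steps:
w(M) = 7 - M
(2803 + w(-201))/(-14791 - 21356) = (2803 + (7 - 1*(-201)))/(-14791 - 21356) = (2803 + (7 + 201))/(-36147) = (2803 + 208)*(-1/36147) = 3011*(-1/36147) = -3011/36147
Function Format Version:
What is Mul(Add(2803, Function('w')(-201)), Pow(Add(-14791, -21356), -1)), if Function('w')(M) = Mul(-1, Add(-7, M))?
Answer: Rational(-3011, 36147) ≈ -0.083299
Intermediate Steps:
Function('w')(M) = Add(7, Mul(-1, M))
Mul(Add(2803, Function('w')(-201)), Pow(Add(-14791, -21356), -1)) = Mul(Add(2803, Add(7, Mul(-1, -201))), Pow(Add(-14791, -21356), -1)) = Mul(Add(2803, Add(7, 201)), Pow(-36147, -1)) = Mul(Add(2803, 208), Rational(-1, 36147)) = Mul(3011, Rational(-1, 36147)) = Rational(-3011, 36147)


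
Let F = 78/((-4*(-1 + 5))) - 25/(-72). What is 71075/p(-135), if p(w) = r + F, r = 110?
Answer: 2558700/3797 ≈ 673.87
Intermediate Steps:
F = -163/36 (F = 78/((-4*4)) - 25*(-1/72) = 78/(-16) + 25/72 = 78*(-1/16) + 25/72 = -39/8 + 25/72 = -163/36 ≈ -4.5278)
p(w) = 3797/36 (p(w) = 110 - 163/36 = 3797/36)
71075/p(-135) = 71075/(3797/36) = 71075*(36/3797) = 2558700/3797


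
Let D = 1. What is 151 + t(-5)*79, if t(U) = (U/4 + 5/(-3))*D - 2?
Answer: -2849/12 ≈ -237.42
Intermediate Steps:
t(U) = -11/3 + U/4 (t(U) = (U/4 + 5/(-3))*1 - 2 = (U*(1/4) + 5*(-1/3))*1 - 2 = (U/4 - 5/3)*1 - 2 = (-5/3 + U/4)*1 - 2 = (-5/3 + U/4) - 2 = -11/3 + U/4)
151 + t(-5)*79 = 151 + (-11/3 + (1/4)*(-5))*79 = 151 + (-11/3 - 5/4)*79 = 151 - 59/12*79 = 151 - 4661/12 = -2849/12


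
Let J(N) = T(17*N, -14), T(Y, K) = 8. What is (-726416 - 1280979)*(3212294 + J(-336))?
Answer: -6448358973290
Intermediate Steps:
J(N) = 8
(-726416 - 1280979)*(3212294 + J(-336)) = (-726416 - 1280979)*(3212294 + 8) = -2007395*3212302 = -6448358973290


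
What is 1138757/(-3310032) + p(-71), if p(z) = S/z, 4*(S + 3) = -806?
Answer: 596049797/235012272 ≈ 2.5363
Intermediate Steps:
S = -409/2 (S = -3 + (¼)*(-806) = -3 - 403/2 = -409/2 ≈ -204.50)
p(z) = -409/(2*z)
1138757/(-3310032) + p(-71) = 1138757/(-3310032) - 409/2/(-71) = 1138757*(-1/3310032) - 409/2*(-1/71) = -1138757/3310032 + 409/142 = 596049797/235012272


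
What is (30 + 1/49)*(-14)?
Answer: -2942/7 ≈ -420.29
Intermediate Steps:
(30 + 1/49)*(-14) = (1471/49)*(-14) = -2942/7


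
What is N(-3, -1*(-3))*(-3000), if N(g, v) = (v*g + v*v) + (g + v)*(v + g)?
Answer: 0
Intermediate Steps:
N(g, v) = v² + (g + v)² + g*v (N(g, v) = (g*v + v²) + (g + v)*(g + v) = (v² + g*v) + (g + v)² = v² + (g + v)² + g*v)
N(-3, -1*(-3))*(-3000) = ((-1*(-3))² + (-3 - 1*(-3))² - (-3)*(-3))*(-3000) = (3² + (-3 + 3)² - 3*3)*(-3000) = (9 + 0² - 9)*(-3000) = (9 + 0 - 9)*(-3000) = 0*(-3000) = 0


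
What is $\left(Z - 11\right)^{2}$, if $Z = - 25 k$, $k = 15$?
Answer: $148996$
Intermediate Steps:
$Z = -375$ ($Z = \left(-25\right) 15 = -375$)
$\left(Z - 11\right)^{2} = \left(-375 - 11\right)^{2} = \left(-386\right)^{2} = 148996$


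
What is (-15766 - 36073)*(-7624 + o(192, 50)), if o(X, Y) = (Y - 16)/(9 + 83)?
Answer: 18179263393/46 ≈ 3.9520e+8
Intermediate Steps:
o(X, Y) = -4/23 + Y/92 (o(X, Y) = (-16 + Y)/92 = (-16 + Y)*(1/92) = -4/23 + Y/92)
(-15766 - 36073)*(-7624 + o(192, 50)) = (-15766 - 36073)*(-7624 + (-4/23 + (1/92)*50)) = -51839*(-7624 + (-4/23 + 25/46)) = -51839*(-7624 + 17/46) = -51839*(-350687/46) = 18179263393/46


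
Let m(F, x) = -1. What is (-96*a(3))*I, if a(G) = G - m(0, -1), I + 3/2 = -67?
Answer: 26304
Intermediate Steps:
I = -137/2 (I = -3/2 - 67 = -137/2 ≈ -68.500)
a(G) = 1 + G (a(G) = G - 1*(-1) = G + 1 = 1 + G)
(-96*a(3))*I = -96*(1 + 3)*(-137/2) = -96*4*(-137/2) = -384*(-137/2) = 26304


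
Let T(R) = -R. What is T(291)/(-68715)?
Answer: 97/22905 ≈ 0.0042349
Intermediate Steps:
T(291)/(-68715) = -1*291/(-68715) = -291*(-1/68715) = 97/22905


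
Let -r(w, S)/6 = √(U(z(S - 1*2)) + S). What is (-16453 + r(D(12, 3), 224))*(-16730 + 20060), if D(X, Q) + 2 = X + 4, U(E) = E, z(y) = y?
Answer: -54788490 - 19980*√446 ≈ -5.5210e+7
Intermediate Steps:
D(X, Q) = 2 + X (D(X, Q) = -2 + (X + 4) = -2 + (4 + X) = 2 + X)
r(w, S) = -6*√(-2 + 2*S) (r(w, S) = -6*√((S - 1*2) + S) = -6*√((S - 2) + S) = -6*√((-2 + S) + S) = -6*√(-2 + 2*S))
(-16453 + r(D(12, 3), 224))*(-16730 + 20060) = (-16453 - 6*√(-2 + 2*224))*(-16730 + 20060) = (-16453 - 6*√(-2 + 448))*3330 = (-16453 - 6*√446)*3330 = -54788490 - 19980*√446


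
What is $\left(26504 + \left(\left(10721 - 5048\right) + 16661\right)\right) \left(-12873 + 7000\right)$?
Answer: $-286825574$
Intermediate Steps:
$\left(26504 + \left(\left(10721 - 5048\right) + 16661\right)\right) \left(-12873 + 7000\right) = \left(26504 + \left(5673 + 16661\right)\right) \left(-5873\right) = \left(26504 + 22334\right) \left(-5873\right) = 48838 \left(-5873\right) = -286825574$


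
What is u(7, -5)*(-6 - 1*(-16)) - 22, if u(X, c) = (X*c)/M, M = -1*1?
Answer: 328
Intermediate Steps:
M = -1
u(X, c) = -X*c (u(X, c) = (X*c)/(-1) = (X*c)*(-1) = -X*c)
u(7, -5)*(-6 - 1*(-16)) - 22 = (-1*7*(-5))*(-6 - 1*(-16)) - 22 = 35*(-6 + 16) - 22 = 35*10 - 22 = 350 - 22 = 328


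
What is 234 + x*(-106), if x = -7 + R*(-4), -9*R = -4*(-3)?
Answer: 1232/3 ≈ 410.67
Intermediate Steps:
R = -4/3 (R = -(-4)*(-3)/9 = -⅑*12 = -4/3 ≈ -1.3333)
x = -5/3 (x = -7 - 4/3*(-4) = -7 + 16/3 = -5/3 ≈ -1.6667)
234 + x*(-106) = 234 - 5/3*(-106) = 234 + 530/3 = 1232/3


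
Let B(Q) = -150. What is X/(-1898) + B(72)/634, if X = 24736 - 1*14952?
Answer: -1621939/300833 ≈ -5.3915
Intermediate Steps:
X = 9784 (X = 24736 - 14952 = 9784)
X/(-1898) + B(72)/634 = 9784/(-1898) - 150/634 = 9784*(-1/1898) - 150*1/634 = -4892/949 - 75/317 = -1621939/300833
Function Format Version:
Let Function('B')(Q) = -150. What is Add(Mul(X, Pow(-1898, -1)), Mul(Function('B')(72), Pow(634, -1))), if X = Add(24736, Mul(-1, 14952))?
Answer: Rational(-1621939, 300833) ≈ -5.3915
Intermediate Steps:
X = 9784 (X = Add(24736, -14952) = 9784)
Add(Mul(X, Pow(-1898, -1)), Mul(Function('B')(72), Pow(634, -1))) = Add(Mul(9784, Pow(-1898, -1)), Mul(-150, Pow(634, -1))) = Add(Mul(9784, Rational(-1, 1898)), Mul(-150, Rational(1, 634))) = Add(Rational(-4892, 949), Rational(-75, 317)) = Rational(-1621939, 300833)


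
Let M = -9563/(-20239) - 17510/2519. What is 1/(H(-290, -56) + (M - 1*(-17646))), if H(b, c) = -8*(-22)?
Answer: 50982041/908271639009 ≈ 5.6131e-5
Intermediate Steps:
H(b, c) = 176
M = -330295693/50982041 (M = -9563*(-1/20239) - 17510*1/2519 = 9563/20239 - 17510/2519 = -330295693/50982041 ≈ -6.4787)
1/(H(-290, -56) + (M - 1*(-17646))) = 1/(176 + (-330295693/50982041 - 1*(-17646))) = 1/(176 + (-330295693/50982041 + 17646)) = 1/(176 + 899298799793/50982041) = 1/(908271639009/50982041) = 50982041/908271639009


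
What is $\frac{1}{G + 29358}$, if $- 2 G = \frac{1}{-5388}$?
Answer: $\frac{10776}{316361809} \approx 3.4062 \cdot 10^{-5}$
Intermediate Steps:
$G = \frac{1}{10776}$ ($G = - \frac{1}{2 \left(-5388\right)} = \left(- \frac{1}{2}\right) \left(- \frac{1}{5388}\right) = \frac{1}{10776} \approx 9.2799 \cdot 10^{-5}$)
$\frac{1}{G + 29358} = \frac{1}{\frac{1}{10776} + 29358} = \frac{1}{\frac{316361809}{10776}} = \frac{10776}{316361809}$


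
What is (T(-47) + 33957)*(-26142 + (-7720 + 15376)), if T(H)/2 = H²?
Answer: -709400250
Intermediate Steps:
T(H) = 2*H²
(T(-47) + 33957)*(-26142 + (-7720 + 15376)) = (2*(-47)² + 33957)*(-26142 + (-7720 + 15376)) = (2*2209 + 33957)*(-26142 + 7656) = (4418 + 33957)*(-18486) = 38375*(-18486) = -709400250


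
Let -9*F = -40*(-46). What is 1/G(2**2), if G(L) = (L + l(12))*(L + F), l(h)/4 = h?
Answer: -9/93808 ≈ -9.5941e-5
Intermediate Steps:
l(h) = 4*h
F = -1840/9 (F = -(-40)*(-46)/9 = -1/9*1840 = -1840/9 ≈ -204.44)
G(L) = (48 + L)*(-1840/9 + L) (G(L) = (L + 4*12)*(L - 1840/9) = (L + 48)*(-1840/9 + L) = (48 + L)*(-1840/9 + L))
1/G(2**2) = 1/(-29440/3 + (2**2)**2 - 1408/9*2**2) = 1/(-29440/3 + 4**2 - 1408/9*4) = 1/(-29440/3 + 16 - 5632/9) = 1/(-93808/9) = -9/93808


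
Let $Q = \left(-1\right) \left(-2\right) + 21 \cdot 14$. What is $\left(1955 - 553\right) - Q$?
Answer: $1106$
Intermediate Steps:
$Q = 296$ ($Q = 2 + 294 = 296$)
$\left(1955 - 553\right) - Q = \left(1955 - 553\right) - 296 = 1402 - 296 = 1106$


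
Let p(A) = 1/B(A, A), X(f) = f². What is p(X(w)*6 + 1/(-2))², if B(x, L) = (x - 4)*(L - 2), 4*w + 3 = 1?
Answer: ⅑ ≈ 0.11111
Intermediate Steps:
w = -½ (w = -¾ + (¼)*1 = -¾ + ¼ = -½ ≈ -0.50000)
B(x, L) = (-4 + x)*(-2 + L)
p(A) = 1/(8 + A² - 6*A) (p(A) = 1/(8 - 4*A - 2*A + A*A) = 1/(8 - 4*A - 2*A + A²) = 1/(8 + A² - 6*A))
p(X(w)*6 + 1/(-2))² = (1/(8 + ((-½)²*6 + 1/(-2))² - 6*((-½)²*6 + 1/(-2))))² = (1/(8 + ((¼)*6 - ½)² - 6*((¼)*6 - ½)))² = (1/(8 + (3/2 - ½)² - 6*(3/2 - ½)))² = (1/(8 + 1² - 6*1))² = (1/(8 + 1 - 6))² = (1/3)² = (⅓)² = ⅑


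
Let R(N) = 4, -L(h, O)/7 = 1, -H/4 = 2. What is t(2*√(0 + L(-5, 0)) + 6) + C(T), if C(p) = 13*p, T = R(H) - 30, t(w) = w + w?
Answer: -326 + 4*I*√7 ≈ -326.0 + 10.583*I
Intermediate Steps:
H = -8 (H = -4*2 = -8)
L(h, O) = -7 (L(h, O) = -7*1 = -7)
t(w) = 2*w
T = -26 (T = 4 - 30 = -26)
t(2*√(0 + L(-5, 0)) + 6) + C(T) = 2*(2*√(0 - 7) + 6) + 13*(-26) = 2*(2*√(-7) + 6) - 338 = 2*(2*(I*√7) + 6) - 338 = 2*(2*I*√7 + 6) - 338 = 2*(6 + 2*I*√7) - 338 = (12 + 4*I*√7) - 338 = -326 + 4*I*√7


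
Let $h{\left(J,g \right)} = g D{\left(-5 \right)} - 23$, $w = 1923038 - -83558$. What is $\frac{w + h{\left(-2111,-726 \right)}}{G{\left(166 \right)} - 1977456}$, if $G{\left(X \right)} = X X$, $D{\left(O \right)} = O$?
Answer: $- \frac{2010203}{1949900} \approx -1.0309$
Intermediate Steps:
$w = 2006596$ ($w = 1923038 + 83558 = 2006596$)
$h{\left(J,g \right)} = -23 - 5 g$ ($h{\left(J,g \right)} = g \left(-5\right) - 23 = - 5 g - 23 = -23 - 5 g$)
$G{\left(X \right)} = X^{2}$
$\frac{w + h{\left(-2111,-726 \right)}}{G{\left(166 \right)} - 1977456} = \frac{2006596 - -3607}{166^{2} - 1977456} = \frac{2006596 + \left(-23 + 3630\right)}{27556 - 1977456} = \frac{2006596 + 3607}{-1949900} = 2010203 \left(- \frac{1}{1949900}\right) = - \frac{2010203}{1949900}$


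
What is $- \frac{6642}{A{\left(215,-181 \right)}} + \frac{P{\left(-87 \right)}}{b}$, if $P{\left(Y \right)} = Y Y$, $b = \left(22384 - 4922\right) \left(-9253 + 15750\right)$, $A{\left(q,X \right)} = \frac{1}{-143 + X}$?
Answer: $\frac{244146628940481}{113450614} \approx 2.152 \cdot 10^{6}$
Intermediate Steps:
$b = 113450614$ ($b = 17462 \cdot 6497 = 113450614$)
$P{\left(Y \right)} = Y^{2}$
$- \frac{6642}{A{\left(215,-181 \right)}} + \frac{P{\left(-87 \right)}}{b} = - \frac{6642}{\frac{1}{-143 - 181}} + \frac{\left(-87\right)^{2}}{113450614} = - \frac{6642}{\frac{1}{-324}} + 7569 \cdot \frac{1}{113450614} = - \frac{6642}{- \frac{1}{324}} + \frac{7569}{113450614} = \left(-6642\right) \left(-324\right) + \frac{7569}{113450614} = 2152008 + \frac{7569}{113450614} = \frac{244146628940481}{113450614}$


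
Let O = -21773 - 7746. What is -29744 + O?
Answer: -59263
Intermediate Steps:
O = -29519
-29744 + O = -29744 - 29519 = -59263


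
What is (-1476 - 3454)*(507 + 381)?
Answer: -4377840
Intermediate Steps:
(-1476 - 3454)*(507 + 381) = -4930*888 = -4377840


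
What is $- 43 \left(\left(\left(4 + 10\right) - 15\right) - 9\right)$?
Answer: $430$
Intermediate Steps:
$- 43 \left(\left(\left(4 + 10\right) - 15\right) - 9\right) = - 43 \left(\left(14 - 15\right) - 9\right) = - 43 \left(-1 - 9\right) = \left(-43\right) \left(-10\right) = 430$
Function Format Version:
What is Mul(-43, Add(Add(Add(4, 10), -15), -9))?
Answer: 430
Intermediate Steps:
Mul(-43, Add(Add(Add(4, 10), -15), -9)) = Mul(-43, Add(Add(14, -15), -9)) = Mul(-43, Add(-1, -9)) = Mul(-43, -10) = 430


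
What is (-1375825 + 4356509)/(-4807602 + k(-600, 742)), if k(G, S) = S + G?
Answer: -106453/171695 ≈ -0.62001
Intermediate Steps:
k(G, S) = G + S
(-1375825 + 4356509)/(-4807602 + k(-600, 742)) = (-1375825 + 4356509)/(-4807602 + (-600 + 742)) = 2980684/(-4807602 + 142) = 2980684/(-4807460) = 2980684*(-1/4807460) = -106453/171695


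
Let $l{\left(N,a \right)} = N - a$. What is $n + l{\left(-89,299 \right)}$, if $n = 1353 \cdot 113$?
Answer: $152501$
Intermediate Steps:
$n = 152889$
$n + l{\left(-89,299 \right)} = 152889 - 388 = 152501$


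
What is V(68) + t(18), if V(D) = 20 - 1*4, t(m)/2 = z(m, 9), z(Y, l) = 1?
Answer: 18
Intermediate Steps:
t(m) = 2 (t(m) = 2*1 = 2)
V(D) = 16 (V(D) = 20 - 4 = 16)
V(68) + t(18) = 16 + 2 = 18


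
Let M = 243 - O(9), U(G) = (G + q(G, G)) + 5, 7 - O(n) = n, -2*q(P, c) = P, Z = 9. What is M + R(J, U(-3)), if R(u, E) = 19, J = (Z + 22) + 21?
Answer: 264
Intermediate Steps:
q(P, c) = -P/2
O(n) = 7 - n
J = 52 (J = (9 + 22) + 21 = 31 + 21 = 52)
U(G) = 5 + G/2 (U(G) = (G - G/2) + 5 = G/2 + 5 = 5 + G/2)
M = 245 (M = 243 - (7 - 1*9) = 243 - (7 - 9) = 243 - 1*(-2) = 243 + 2 = 245)
M + R(J, U(-3)) = 245 + 19 = 264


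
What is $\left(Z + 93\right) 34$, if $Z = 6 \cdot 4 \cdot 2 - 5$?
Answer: $4624$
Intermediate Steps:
$Z = 43$ ($Z = 6 \cdot 8 - 5 = 48 - 5 = 43$)
$\left(Z + 93\right) 34 = \left(43 + 93\right) 34 = 136 \cdot 34 = 4624$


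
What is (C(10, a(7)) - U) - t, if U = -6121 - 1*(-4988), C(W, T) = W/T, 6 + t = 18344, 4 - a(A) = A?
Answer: -51625/3 ≈ -17208.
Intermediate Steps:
a(A) = 4 - A
t = 18338 (t = -6 + 18344 = 18338)
U = -1133 (U = -6121 + 4988 = -1133)
(C(10, a(7)) - U) - t = (10/(4 - 1*7) - 1*(-1133)) - 1*18338 = (10/(4 - 7) + 1133) - 18338 = (10/(-3) + 1133) - 18338 = (10*(-⅓) + 1133) - 18338 = (-10/3 + 1133) - 18338 = 3389/3 - 18338 = -51625/3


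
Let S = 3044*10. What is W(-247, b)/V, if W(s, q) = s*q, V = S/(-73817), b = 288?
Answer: 862524/5 ≈ 1.7250e+5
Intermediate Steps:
S = 30440
V = -40/97 (V = 30440/(-73817) = 30440*(-1/73817) = -40/97 ≈ -0.41237)
W(s, q) = q*s
W(-247, b)/V = (288*(-247))/(-40/97) = -71136*(-97/40) = 862524/5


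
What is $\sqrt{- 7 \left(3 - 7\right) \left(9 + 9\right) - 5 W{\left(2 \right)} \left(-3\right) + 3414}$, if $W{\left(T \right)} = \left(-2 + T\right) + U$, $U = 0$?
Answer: $\sqrt{3414} \approx 58.429$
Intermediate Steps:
$W{\left(T \right)} = -2 + T$ ($W{\left(T \right)} = \left(-2 + T\right) + 0 = -2 + T$)
$\sqrt{- 7 \left(3 - 7\right) \left(9 + 9\right) - 5 W{\left(2 \right)} \left(-3\right) + 3414} = \sqrt{- 7 \left(3 - 7\right) \left(9 + 9\right) - 5 \left(-2 + 2\right) \left(-3\right) + 3414} = \sqrt{- 7 \left(\left(-4\right) 18\right) \left(-5\right) 0 \left(-3\right) + 3414} = \sqrt{\left(-7\right) \left(-72\right) 0 \left(-3\right) + 3414} = \sqrt{504 \cdot 0 + 3414} = \sqrt{0 + 3414} = \sqrt{3414}$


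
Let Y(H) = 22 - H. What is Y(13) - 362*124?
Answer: -44879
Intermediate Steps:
Y(13) - 362*124 = (22 - 1*13) - 362*124 = (22 - 13) - 44888 = 9 - 44888 = -44879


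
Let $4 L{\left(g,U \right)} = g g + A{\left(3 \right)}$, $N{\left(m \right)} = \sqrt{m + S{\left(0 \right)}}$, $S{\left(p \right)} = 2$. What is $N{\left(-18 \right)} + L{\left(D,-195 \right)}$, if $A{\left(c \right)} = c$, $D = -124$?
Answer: $\frac{15379}{4} + 4 i \approx 3844.8 + 4.0 i$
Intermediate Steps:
$N{\left(m \right)} = \sqrt{2 + m}$ ($N{\left(m \right)} = \sqrt{m + 2} = \sqrt{2 + m}$)
$L{\left(g,U \right)} = \frac{3}{4} + \frac{g^{2}}{4}$ ($L{\left(g,U \right)} = \frac{g g + 3}{4} = \frac{g^{2} + 3}{4} = \frac{3 + g^{2}}{4} = \frac{3}{4} + \frac{g^{2}}{4}$)
$N{\left(-18 \right)} + L{\left(D,-195 \right)} = \sqrt{2 - 18} + \left(\frac{3}{4} + \frac{\left(-124\right)^{2}}{4}\right) = \sqrt{-16} + \left(\frac{3}{4} + \frac{1}{4} \cdot 15376\right) = 4 i + \left(\frac{3}{4} + 3844\right) = 4 i + \frac{15379}{4} = \frac{15379}{4} + 4 i$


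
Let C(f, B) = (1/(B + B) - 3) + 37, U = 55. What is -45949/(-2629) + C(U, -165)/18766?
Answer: 25871049361/1480074420 ≈ 17.480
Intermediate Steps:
C(f, B) = 34 + 1/(2*B) (C(f, B) = (1/(2*B) - 3) + 37 = (-3 + 1/(2*B)) + 37 = 34 + 1/(2*B))
-45949/(-2629) + C(U, -165)/18766 = -45949/(-2629) + (34 + (1/2)/(-165))/18766 = -45949*(-1/2629) + (34 + (1/2)*(-1/165))*(1/18766) = 45949/2629 + (34 - 1/330)*(1/18766) = 45949/2629 + (11219/330)*(1/18766) = 45949/2629 + 11219/6192780 = 25871049361/1480074420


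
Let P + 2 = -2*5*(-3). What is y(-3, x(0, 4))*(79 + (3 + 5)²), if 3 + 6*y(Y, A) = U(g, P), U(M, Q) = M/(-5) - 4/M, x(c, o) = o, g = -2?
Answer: -143/10 ≈ -14.300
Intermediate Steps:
P = 28 (P = -2 - 2*5*(-3) = -2 - 10*(-3) = -2 + 30 = 28)
U(M, Q) = -4/M - M/5 (U(M, Q) = M*(-⅕) - 4/M = -M/5 - 4/M = -4/M - M/5)
y(Y, A) = -⅒ (y(Y, A) = -½ + (-4/(-2) - ⅕*(-2))/6 = -½ + (-4*(-½) + ⅖)/6 = -½ + (2 + ⅖)/6 = -½ + (⅙)*(12/5) = -½ + ⅖ = -⅒)
y(-3, x(0, 4))*(79 + (3 + 5)²) = -(79 + (3 + 5)²)/10 = -(79 + 8²)/10 = -(79 + 64)/10 = -⅒*143 = -143/10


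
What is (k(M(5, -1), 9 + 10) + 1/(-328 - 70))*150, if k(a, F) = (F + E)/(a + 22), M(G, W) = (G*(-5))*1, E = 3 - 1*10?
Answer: -119475/199 ≈ -600.38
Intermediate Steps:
E = -7 (E = 3 - 10 = -7)
M(G, W) = -5*G (M(G, W) = -5*G*1 = -5*G)
k(a, F) = (-7 + F)/(22 + a) (k(a, F) = (F - 7)/(a + 22) = (-7 + F)/(22 + a))
(k(M(5, -1), 9 + 10) + 1/(-328 - 70))*150 = ((-7 + (9 + 10))/(22 - 5*5) + 1/(-328 - 70))*150 = ((-7 + 19)/(22 - 25) + 1/(-398))*150 = (12/(-3) - 1/398)*150 = (-⅓*12 - 1/398)*150 = (-4 - 1/398)*150 = -1593/398*150 = -119475/199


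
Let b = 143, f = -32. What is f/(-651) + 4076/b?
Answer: 2658052/93093 ≈ 28.553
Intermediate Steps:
f/(-651) + 4076/b = -32/(-651) + 4076/143 = -32*(-1/651) + 4076*(1/143) = 32/651 + 4076/143 = 2658052/93093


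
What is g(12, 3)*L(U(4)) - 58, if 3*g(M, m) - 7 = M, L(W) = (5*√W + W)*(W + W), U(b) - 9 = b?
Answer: 6248/3 + 2470*√13/3 ≈ 5051.2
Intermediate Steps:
U(b) = 9 + b
L(W) = 2*W*(W + 5*√W) (L(W) = (W + 5*√W)*(2*W) = 2*W*(W + 5*√W))
g(M, m) = 7/3 + M/3
g(12, 3)*L(U(4)) - 58 = (7/3 + (⅓)*12)*(2*(9 + 4)² + 10*(9 + 4)^(3/2)) - 58 = (7/3 + 4)*(2*13² + 10*13^(3/2)) - 58 = 19*(2*169 + 10*(13*√13))/3 - 58 = 19*(338 + 130*√13)/3 - 58 = (6422/3 + 2470*√13/3) - 58 = 6248/3 + 2470*√13/3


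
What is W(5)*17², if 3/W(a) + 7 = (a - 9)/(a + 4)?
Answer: -7803/67 ≈ -116.46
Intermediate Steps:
W(a) = 3/(-7 + (-9 + a)/(4 + a)) (W(a) = 3/(-7 + (a - 9)/(a + 4)) = 3/(-7 + (-9 + a)/(4 + a)))
W(5)*17² = (3*(-4 - 1*5)/(37 + 6*5))*17² = (3*(-4 - 5)/(37 + 30))*289 = (3*(-9)/67)*289 = (3*(1/67)*(-9))*289 = -27/67*289 = -7803/67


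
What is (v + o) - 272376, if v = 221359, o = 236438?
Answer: 185421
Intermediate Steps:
(v + o) - 272376 = (221359 + 236438) - 272376 = 457797 - 272376 = 185421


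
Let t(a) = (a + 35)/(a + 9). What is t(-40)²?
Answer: 25/961 ≈ 0.026015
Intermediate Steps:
t(a) = (35 + a)/(9 + a)
t(-40)² = ((35 - 40)/(9 - 40))² = (-5/(-31))² = (-1/31*(-5))² = (5/31)² = 25/961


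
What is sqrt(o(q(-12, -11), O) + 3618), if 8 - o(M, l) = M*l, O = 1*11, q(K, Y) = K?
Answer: sqrt(3758) ≈ 61.303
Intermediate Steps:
O = 11
o(M, l) = 8 - M*l
sqrt(o(q(-12, -11), O) + 3618) = sqrt((8 - 1*(-12)*11) + 3618) = sqrt((8 + 132) + 3618) = sqrt(140 + 3618) = sqrt(3758)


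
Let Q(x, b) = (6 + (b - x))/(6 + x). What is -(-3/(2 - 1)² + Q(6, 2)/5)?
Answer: 89/30 ≈ 2.9667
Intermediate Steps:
Q(x, b) = (6 + b - x)/(6 + x)
-(-3/(2 - 1)² + Q(6, 2)/5) = -(-3/(2 - 1)² + ((6 + 2 - 1*6)/(6 + 6))/5) = -(-3/(1²) + ((6 + 2 - 6)/12)*(⅕)) = -(-3/1 + ((1/12)*2)*(⅕)) = -(-3*1 + (⅙)*(⅕)) = -(-3 + 1/30) = -(-89)/30 = -1*(-89/30) = 89/30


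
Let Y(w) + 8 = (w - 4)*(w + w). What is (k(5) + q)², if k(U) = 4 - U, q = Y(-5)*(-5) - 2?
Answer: 170569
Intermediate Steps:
Y(w) = -8 + 2*w*(-4 + w) (Y(w) = -8 + (w - 4)*(w + w) = -8 + (-4 + w)*(2*w) = -8 + 2*w*(-4 + w))
q = -412 (q = (-8 - 8*(-5) + 2*(-5)²)*(-5) - 2 = (-8 + 40 + 2*25)*(-5) - 2 = (-8 + 40 + 50)*(-5) - 2 = 82*(-5) - 2 = -410 - 2 = -412)
(k(5) + q)² = ((4 - 1*5) - 412)² = ((4 - 5) - 412)² = (-1 - 412)² = (-413)² = 170569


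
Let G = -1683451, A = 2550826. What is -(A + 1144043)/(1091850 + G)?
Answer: 3694869/591601 ≈ 6.2455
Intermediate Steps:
-(A + 1144043)/(1091850 + G) = -(2550826 + 1144043)/(1091850 - 1683451) = -3694869/(-591601) = -3694869*(-1)/591601 = -1*(-3694869/591601) = 3694869/591601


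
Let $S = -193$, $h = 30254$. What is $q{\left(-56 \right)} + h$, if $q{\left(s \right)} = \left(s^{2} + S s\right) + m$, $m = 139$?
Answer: $44337$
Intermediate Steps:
$q{\left(s \right)} = 139 + s^{2} - 193 s$ ($q{\left(s \right)} = \left(s^{2} - 193 s\right) + 139 = 139 + s^{2} - 193 s$)
$q{\left(-56 \right)} + h = \left(139 + \left(-56\right)^{2} - -10808\right) + 30254 = \left(139 + 3136 + 10808\right) + 30254 = 14083 + 30254 = 44337$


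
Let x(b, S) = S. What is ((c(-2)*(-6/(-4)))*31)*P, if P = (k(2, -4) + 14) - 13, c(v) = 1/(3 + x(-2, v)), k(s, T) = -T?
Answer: 465/2 ≈ 232.50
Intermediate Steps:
c(v) = 1/(3 + v)
P = 5 (P = (-1*(-4) + 14) - 13 = (4 + 14) - 13 = 18 - 13 = 5)
((c(-2)*(-6/(-4)))*31)*P = (((-6/(-4))/(3 - 2))*31)*5 = (((-6*(-¼))/1)*31)*5 = ((1*(3/2))*31)*5 = ((3/2)*31)*5 = (93/2)*5 = 465/2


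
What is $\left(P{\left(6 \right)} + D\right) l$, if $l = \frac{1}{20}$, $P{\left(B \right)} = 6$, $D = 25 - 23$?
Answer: $\frac{2}{5} \approx 0.4$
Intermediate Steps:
$D = 2$ ($D = 25 - 23 = 2$)
$l = \frac{1}{20} \approx 0.05$
$\left(P{\left(6 \right)} + D\right) l = \left(6 + 2\right) \frac{1}{20} = 8 \cdot \frac{1}{20} = \frac{2}{5}$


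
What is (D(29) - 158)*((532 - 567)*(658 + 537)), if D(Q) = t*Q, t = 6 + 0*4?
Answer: -669200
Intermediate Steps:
t = 6 (t = 6 + 0 = 6)
D(Q) = 6*Q
(D(29) - 158)*((532 - 567)*(658 + 537)) = (6*29 - 158)*((532 - 567)*(658 + 537)) = (174 - 158)*(-35*1195) = 16*(-41825) = -669200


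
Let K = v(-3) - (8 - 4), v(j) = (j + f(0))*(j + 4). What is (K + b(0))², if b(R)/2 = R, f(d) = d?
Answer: 49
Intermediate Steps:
v(j) = j*(4 + j) (v(j) = (j + 0)*(j + 4) = j*(4 + j))
b(R) = 2*R
K = -7 (K = -3*(4 - 3) - (8 - 4) = -3*1 - 1*4 = -3 - 4 = -7)
(K + b(0))² = (-7 + 2*0)² = (-7 + 0)² = (-7)² = 49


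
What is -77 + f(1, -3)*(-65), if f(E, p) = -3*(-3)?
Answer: -662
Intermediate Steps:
f(E, p) = 9
-77 + f(1, -3)*(-65) = -77 + 9*(-65) = -77 - 585 = -662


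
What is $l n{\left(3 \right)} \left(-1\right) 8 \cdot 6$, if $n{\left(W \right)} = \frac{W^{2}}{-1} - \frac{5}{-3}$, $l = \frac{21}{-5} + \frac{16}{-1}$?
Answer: $- \frac{35552}{5} \approx -7110.4$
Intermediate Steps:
$l = - \frac{101}{5}$ ($l = 21 \left(- \frac{1}{5}\right) + 16 \left(-1\right) = - \frac{21}{5} - 16 = - \frac{101}{5} \approx -20.2$)
$n{\left(W \right)} = \frac{5}{3} - W^{2}$ ($n{\left(W \right)} = W^{2} \left(-1\right) - - \frac{5}{3} = - W^{2} + \frac{5}{3} = \frac{5}{3} - W^{2}$)
$l n{\left(3 \right)} \left(-1\right) 8 \cdot 6 = - \frac{101 \left(\frac{5}{3} - 3^{2}\right)}{5} \left(-1\right) 8 \cdot 6 = - \frac{101 \left(\frac{5}{3} - 9\right)}{5} \left(\left(-8\right) 6\right) = - \frac{101 \left(\frac{5}{3} - 9\right)}{5} \left(-48\right) = \left(- \frac{101}{5}\right) \left(- \frac{22}{3}\right) \left(-48\right) = \frac{2222}{15} \left(-48\right) = - \frac{35552}{5}$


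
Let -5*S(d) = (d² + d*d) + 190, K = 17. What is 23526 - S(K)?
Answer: 118398/5 ≈ 23680.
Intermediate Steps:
S(d) = -38 - 2*d²/5 (S(d) = -((d² + d*d) + 190)/5 = -((d² + d²) + 190)/5 = -(2*d² + 190)/5 = -(190 + 2*d²)/5 = -38 - 2*d²/5)
23526 - S(K) = 23526 - (-38 - ⅖*17²) = 23526 - (-38 - ⅖*289) = 23526 - (-38 - 578/5) = 23526 - 1*(-768/5) = 23526 + 768/5 = 118398/5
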